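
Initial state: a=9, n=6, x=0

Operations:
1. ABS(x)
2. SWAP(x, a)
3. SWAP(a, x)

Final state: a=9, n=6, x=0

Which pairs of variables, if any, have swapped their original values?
None

Comparing initial and final values:
n: 6 → 6
a: 9 → 9
x: 0 → 0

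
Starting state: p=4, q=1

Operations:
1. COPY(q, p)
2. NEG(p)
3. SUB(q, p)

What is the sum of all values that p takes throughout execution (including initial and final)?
0

Values of p at each step:
Initial: p = 4
After step 1: p = 4
After step 2: p = -4
After step 3: p = -4
Sum = 4 + 4 + -4 + -4 = 0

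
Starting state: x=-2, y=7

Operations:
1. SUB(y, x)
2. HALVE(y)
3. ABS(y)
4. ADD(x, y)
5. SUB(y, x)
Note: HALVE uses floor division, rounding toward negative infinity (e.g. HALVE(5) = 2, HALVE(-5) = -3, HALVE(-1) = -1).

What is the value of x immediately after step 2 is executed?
x = -2

Tracing x through execution:
Initial: x = -2
After step 1 (SUB(y, x)): x = -2
After step 2 (HALVE(y)): x = -2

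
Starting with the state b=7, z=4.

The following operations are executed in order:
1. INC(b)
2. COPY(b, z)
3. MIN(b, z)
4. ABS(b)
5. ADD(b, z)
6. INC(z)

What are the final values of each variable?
{b: 8, z: 5}

Step-by-step execution:
Initial: b=7, z=4
After step 1 (INC(b)): b=8, z=4
After step 2 (COPY(b, z)): b=4, z=4
After step 3 (MIN(b, z)): b=4, z=4
After step 4 (ABS(b)): b=4, z=4
After step 5 (ADD(b, z)): b=8, z=4
After step 6 (INC(z)): b=8, z=5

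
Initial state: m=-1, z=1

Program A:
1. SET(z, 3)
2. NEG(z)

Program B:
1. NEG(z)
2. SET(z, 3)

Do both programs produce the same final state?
No

Program A final state: m=-1, z=-3
Program B final state: m=-1, z=3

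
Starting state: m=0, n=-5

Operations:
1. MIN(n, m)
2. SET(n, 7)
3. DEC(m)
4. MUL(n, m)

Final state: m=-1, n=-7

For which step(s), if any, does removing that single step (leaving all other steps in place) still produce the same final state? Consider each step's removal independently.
Step(s) 1

Testing removal of each single step:
Without step 1: final = m=-1, n=-7 (same)
Without step 2: final = m=-1, n=5 (different)
Without step 3: final = m=0, n=0 (different)
Without step 4: final = m=-1, n=7 (different)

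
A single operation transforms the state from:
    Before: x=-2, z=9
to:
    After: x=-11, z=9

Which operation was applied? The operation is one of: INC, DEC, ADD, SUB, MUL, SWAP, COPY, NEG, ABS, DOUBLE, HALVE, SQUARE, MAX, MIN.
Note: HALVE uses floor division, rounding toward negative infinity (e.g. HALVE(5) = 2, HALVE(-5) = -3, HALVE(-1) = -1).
SUB(x, z)

Analyzing the change:
Before: x=-2, z=9
After: x=-11, z=9
Variable x changed from -2 to -11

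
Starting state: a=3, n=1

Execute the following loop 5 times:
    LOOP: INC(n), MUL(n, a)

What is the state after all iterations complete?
a=3, n=606

Iteration trace:
Start: a=3, n=1
After iteration 1: a=3, n=6
After iteration 2: a=3, n=21
After iteration 3: a=3, n=66
After iteration 4: a=3, n=201
After iteration 5: a=3, n=606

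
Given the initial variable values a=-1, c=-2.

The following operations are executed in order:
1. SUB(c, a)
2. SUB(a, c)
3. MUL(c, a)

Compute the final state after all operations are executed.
{a: 0, c: 0}

Step-by-step execution:
Initial: a=-1, c=-2
After step 1 (SUB(c, a)): a=-1, c=-1
After step 2 (SUB(a, c)): a=0, c=-1
After step 3 (MUL(c, a)): a=0, c=0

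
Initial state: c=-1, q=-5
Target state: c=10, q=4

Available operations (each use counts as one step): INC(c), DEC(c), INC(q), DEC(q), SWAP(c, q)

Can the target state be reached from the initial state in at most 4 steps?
No

The target state cannot be reached within 4 steps.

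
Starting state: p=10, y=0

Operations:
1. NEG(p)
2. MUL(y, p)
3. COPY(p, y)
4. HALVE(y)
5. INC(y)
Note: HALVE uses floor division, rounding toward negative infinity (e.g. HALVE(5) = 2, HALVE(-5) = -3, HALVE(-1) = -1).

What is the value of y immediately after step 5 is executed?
y = 1

Tracing y through execution:
Initial: y = 0
After step 1 (NEG(p)): y = 0
After step 2 (MUL(y, p)): y = 0
After step 3 (COPY(p, y)): y = 0
After step 4 (HALVE(y)): y = 0
After step 5 (INC(y)): y = 1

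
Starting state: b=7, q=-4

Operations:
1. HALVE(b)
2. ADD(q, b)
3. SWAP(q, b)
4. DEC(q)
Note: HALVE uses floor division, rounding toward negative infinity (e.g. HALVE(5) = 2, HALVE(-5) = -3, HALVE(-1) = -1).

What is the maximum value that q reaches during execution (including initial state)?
3

Values of q at each step:
Initial: q = -4
After step 1: q = -4
After step 2: q = -1
After step 3: q = 3 ← maximum
After step 4: q = 2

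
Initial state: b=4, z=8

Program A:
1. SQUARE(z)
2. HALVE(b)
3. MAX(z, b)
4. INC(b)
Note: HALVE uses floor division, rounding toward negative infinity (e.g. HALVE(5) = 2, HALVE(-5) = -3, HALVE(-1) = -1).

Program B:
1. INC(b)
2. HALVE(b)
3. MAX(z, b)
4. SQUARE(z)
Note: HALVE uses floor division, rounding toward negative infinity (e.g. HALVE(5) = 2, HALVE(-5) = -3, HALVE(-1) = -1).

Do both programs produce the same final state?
No

Program A final state: b=3, z=64
Program B final state: b=2, z=64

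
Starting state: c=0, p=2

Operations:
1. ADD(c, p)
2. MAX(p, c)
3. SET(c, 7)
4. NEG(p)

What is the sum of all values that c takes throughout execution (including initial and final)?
18

Values of c at each step:
Initial: c = 0
After step 1: c = 2
After step 2: c = 2
After step 3: c = 7
After step 4: c = 7
Sum = 0 + 2 + 2 + 7 + 7 = 18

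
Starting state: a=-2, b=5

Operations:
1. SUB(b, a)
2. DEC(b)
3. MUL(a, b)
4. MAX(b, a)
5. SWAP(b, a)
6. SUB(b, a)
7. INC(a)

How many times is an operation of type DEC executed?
1

Counting DEC operations:
Step 2: DEC(b) ← DEC
Total: 1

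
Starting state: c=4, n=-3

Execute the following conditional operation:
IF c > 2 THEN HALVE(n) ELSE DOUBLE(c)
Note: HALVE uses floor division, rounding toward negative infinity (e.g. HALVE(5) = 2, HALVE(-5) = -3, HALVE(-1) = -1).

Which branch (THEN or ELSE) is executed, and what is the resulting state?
Branch: THEN, Final state: c=4, n=-2

Evaluating condition: c > 2
c = 4
Condition is True, so THEN branch executes
After HALVE(n): c=4, n=-2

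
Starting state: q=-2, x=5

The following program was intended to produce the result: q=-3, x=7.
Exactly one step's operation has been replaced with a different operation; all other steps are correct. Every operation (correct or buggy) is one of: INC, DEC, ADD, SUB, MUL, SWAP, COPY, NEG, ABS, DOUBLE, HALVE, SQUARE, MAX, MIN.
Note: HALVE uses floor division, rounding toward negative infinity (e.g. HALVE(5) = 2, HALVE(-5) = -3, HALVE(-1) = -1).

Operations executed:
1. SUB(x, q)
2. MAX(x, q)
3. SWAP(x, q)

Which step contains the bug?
Step 3

Trace with buggy code:
Initial: q=-2, x=5
After step 1: q=-2, x=7
After step 2: q=-2, x=7
After step 3: q=7, x=-2
Actual final q=7, x=-2 ≠ expected q=-3, x=7.
Step 3 is the only position where a single-operation replacement can produce the expected result.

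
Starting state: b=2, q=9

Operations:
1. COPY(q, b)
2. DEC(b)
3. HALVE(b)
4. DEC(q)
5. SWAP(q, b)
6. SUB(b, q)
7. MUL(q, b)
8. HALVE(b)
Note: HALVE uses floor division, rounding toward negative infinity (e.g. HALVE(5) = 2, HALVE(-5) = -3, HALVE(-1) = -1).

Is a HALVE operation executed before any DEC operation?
No

First HALVE: step 3
First DEC: step 2
Since 3 > 2, DEC comes first.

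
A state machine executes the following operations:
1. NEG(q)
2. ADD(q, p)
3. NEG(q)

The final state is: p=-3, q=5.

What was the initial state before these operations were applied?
p=-3, q=2

Working backwards:
Final state: p=-3, q=5
Before step 3 (NEG(q)): p=-3, q=-5
Before step 2 (ADD(q, p)): p=-3, q=-2
Before step 1 (NEG(q)): p=-3, q=2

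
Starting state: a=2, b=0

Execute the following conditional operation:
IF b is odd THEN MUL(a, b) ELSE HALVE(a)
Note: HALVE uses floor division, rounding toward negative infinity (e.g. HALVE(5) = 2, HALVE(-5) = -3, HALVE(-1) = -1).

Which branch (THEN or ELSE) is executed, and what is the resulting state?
Branch: ELSE, Final state: a=1, b=0

Evaluating condition: b is odd
Condition is False, so ELSE branch executes
After HALVE(a): a=1, b=0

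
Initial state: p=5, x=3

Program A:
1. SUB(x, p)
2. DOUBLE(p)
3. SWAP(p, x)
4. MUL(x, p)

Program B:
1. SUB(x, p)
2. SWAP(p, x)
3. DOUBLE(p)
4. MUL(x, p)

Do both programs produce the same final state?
No

Program A final state: p=-2, x=-20
Program B final state: p=-4, x=-20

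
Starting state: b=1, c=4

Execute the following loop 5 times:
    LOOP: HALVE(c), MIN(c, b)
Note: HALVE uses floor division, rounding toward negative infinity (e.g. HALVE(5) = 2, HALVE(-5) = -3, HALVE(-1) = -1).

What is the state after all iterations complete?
b=1, c=0

Iteration trace:
Start: b=1, c=4
After iteration 1: b=1, c=1
After iteration 2: b=1, c=0
After iteration 3: b=1, c=0
After iteration 4: b=1, c=0
After iteration 5: b=1, c=0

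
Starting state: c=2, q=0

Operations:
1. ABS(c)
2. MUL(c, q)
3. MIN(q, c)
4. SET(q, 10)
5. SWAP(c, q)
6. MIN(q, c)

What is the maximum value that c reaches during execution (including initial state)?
10

Values of c at each step:
Initial: c = 2
After step 1: c = 2
After step 2: c = 0
After step 3: c = 0
After step 4: c = 0
After step 5: c = 10 ← maximum
After step 6: c = 10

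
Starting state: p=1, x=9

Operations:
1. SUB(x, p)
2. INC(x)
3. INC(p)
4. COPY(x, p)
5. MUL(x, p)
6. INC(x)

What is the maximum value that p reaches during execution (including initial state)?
2

Values of p at each step:
Initial: p = 1
After step 1: p = 1
After step 2: p = 1
After step 3: p = 2 ← maximum
After step 4: p = 2
After step 5: p = 2
After step 6: p = 2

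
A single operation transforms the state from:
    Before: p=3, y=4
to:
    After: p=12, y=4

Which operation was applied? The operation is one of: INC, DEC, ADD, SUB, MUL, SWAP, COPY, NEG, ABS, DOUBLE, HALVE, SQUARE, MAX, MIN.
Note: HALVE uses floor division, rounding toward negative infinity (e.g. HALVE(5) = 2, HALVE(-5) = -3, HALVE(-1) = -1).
MUL(p, y)

Analyzing the change:
Before: p=3, y=4
After: p=12, y=4
Variable p changed from 3 to 12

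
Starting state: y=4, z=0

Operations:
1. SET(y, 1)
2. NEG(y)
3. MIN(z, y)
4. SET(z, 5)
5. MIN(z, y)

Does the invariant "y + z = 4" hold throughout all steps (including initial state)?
No, violated after step 1

The invariant is violated after step 1.

State at each step:
Initial: y=4, z=0
After step 1: y=1, z=0
After step 2: y=-1, z=0
After step 3: y=-1, z=-1
After step 4: y=-1, z=5
After step 5: y=-1, z=-1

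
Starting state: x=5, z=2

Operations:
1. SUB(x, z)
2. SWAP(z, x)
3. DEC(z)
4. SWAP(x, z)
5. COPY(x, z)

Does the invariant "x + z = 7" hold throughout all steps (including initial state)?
No, violated after step 1

The invariant is violated after step 1.

State at each step:
Initial: x=5, z=2
After step 1: x=3, z=2
After step 2: x=2, z=3
After step 3: x=2, z=2
After step 4: x=2, z=2
After step 5: x=2, z=2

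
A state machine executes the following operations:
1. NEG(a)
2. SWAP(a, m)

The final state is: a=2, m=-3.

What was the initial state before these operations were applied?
a=3, m=2

Working backwards:
Final state: a=2, m=-3
Before step 2 (SWAP(a, m)): a=-3, m=2
Before step 1 (NEG(a)): a=3, m=2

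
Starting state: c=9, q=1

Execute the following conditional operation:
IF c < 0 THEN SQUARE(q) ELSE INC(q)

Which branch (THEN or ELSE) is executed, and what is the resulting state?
Branch: ELSE, Final state: c=9, q=2

Evaluating condition: c < 0
c = 9
Condition is False, so ELSE branch executes
After INC(q): c=9, q=2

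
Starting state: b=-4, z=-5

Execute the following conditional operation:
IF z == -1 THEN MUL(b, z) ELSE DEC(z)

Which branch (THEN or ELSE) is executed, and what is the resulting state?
Branch: ELSE, Final state: b=-4, z=-6

Evaluating condition: z == -1
z = -5
Condition is False, so ELSE branch executes
After DEC(z): b=-4, z=-6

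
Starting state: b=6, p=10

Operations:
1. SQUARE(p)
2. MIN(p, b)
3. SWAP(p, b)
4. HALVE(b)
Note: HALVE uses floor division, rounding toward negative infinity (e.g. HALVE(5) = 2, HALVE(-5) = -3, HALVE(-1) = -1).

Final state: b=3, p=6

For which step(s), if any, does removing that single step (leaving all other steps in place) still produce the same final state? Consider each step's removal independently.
Step(s) 1, 3

Testing removal of each single step:
Without step 1: final = b=3, p=6 (same)
Without step 2: final = b=50, p=6 (different)
Without step 3: final = b=3, p=6 (same)
Without step 4: final = b=6, p=6 (different)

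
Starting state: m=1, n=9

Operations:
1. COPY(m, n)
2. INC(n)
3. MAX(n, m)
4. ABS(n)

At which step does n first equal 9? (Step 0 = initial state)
Step 0

Tracing n:
Initial: n = 9 ← first occurrence
After step 1: n = 9
After step 2: n = 10
After step 3: n = 10
After step 4: n = 10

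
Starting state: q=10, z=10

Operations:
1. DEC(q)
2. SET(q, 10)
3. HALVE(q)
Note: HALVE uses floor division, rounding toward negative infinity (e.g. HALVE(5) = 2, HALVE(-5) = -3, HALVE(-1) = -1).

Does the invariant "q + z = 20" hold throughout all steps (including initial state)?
No, violated after step 1

The invariant is violated after step 1.

State at each step:
Initial: q=10, z=10
After step 1: q=9, z=10
After step 2: q=10, z=10
After step 3: q=5, z=10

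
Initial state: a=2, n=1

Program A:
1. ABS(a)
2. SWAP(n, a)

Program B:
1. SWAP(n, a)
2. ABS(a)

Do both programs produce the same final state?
Yes

Program A final state: a=1, n=2
Program B final state: a=1, n=2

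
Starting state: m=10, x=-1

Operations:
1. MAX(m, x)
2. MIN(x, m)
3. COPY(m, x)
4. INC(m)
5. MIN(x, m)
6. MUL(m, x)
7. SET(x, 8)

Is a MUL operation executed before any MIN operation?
No

First MUL: step 6
First MIN: step 2
Since 6 > 2, MIN comes first.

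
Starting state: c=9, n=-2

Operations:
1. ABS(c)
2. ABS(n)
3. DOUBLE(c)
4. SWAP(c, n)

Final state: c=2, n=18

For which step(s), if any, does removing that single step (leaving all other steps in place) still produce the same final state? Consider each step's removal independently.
Step(s) 1

Testing removal of each single step:
Without step 1: final = c=2, n=18 (same)
Without step 2: final = c=-2, n=18 (different)
Without step 3: final = c=2, n=9 (different)
Without step 4: final = c=18, n=2 (different)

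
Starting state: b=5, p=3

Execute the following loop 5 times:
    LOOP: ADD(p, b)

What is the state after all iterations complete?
b=5, p=28

Iteration trace:
Start: b=5, p=3
After iteration 1: b=5, p=8
After iteration 2: b=5, p=13
After iteration 3: b=5, p=18
After iteration 4: b=5, p=23
After iteration 5: b=5, p=28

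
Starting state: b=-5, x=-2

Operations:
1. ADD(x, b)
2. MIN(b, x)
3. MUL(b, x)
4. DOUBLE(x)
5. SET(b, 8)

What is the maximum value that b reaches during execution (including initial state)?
49

Values of b at each step:
Initial: b = -5
After step 1: b = -5
After step 2: b = -7
After step 3: b = 49 ← maximum
After step 4: b = 49
After step 5: b = 8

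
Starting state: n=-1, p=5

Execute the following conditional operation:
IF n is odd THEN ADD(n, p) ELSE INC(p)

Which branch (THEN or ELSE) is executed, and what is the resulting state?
Branch: THEN, Final state: n=4, p=5

Evaluating condition: n is odd
Condition is True, so THEN branch executes
After ADD(n, p): n=4, p=5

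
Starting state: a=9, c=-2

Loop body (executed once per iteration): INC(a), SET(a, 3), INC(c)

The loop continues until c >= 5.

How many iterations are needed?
7

Tracing iterations:
Initial: a=9, c=-2
After iteration 1: a=3, c=-1
After iteration 2: a=3, c=0
After iteration 3: a=3, c=1
After iteration 4: a=3, c=2
After iteration 5: a=3, c=3
After iteration 6: a=3, c=4
After iteration 7: a=3, c=5
c >= 5 now holds, so the loop exits after 7 iterations.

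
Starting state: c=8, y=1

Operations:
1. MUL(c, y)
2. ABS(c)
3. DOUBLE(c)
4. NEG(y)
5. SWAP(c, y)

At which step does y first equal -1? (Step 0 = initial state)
Step 4

Tracing y:
Initial: y = 1
After step 1: y = 1
After step 2: y = 1
After step 3: y = 1
After step 4: y = -1 ← first occurrence
After step 5: y = 16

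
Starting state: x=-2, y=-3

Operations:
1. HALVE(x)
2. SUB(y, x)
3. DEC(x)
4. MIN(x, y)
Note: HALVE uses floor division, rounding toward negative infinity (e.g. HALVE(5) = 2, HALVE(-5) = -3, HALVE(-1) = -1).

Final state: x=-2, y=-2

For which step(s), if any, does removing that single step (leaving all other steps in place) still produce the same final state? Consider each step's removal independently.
Step(s) 3, 4

Testing removal of each single step:
Without step 1: final = x=-3, y=-1 (different)
Without step 2: final = x=-3, y=-3 (different)
Without step 3: final = x=-2, y=-2 (same)
Without step 4: final = x=-2, y=-2 (same)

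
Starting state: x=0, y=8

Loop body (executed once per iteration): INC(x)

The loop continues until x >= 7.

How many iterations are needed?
7

Tracing iterations:
Initial: x=0, y=8
After iteration 1: x=1, y=8
After iteration 2: x=2, y=8
After iteration 3: x=3, y=8
After iteration 4: x=4, y=8
After iteration 5: x=5, y=8
After iteration 6: x=6, y=8
After iteration 7: x=7, y=8
x >= 7 now holds, so the loop exits after 7 iterations.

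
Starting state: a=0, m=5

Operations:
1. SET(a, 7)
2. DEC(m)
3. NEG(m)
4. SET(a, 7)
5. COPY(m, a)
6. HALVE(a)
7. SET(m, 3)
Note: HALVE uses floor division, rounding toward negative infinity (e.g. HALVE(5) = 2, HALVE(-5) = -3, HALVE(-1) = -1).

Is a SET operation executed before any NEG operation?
Yes

First SET: step 1
First NEG: step 3
Since 1 < 3, SET comes first.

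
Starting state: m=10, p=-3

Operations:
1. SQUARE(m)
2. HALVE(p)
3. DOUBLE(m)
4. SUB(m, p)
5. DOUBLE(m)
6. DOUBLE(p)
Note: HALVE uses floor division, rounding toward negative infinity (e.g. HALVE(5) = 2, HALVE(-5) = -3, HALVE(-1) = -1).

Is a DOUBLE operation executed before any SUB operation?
Yes

First DOUBLE: step 3
First SUB: step 4
Since 3 < 4, DOUBLE comes first.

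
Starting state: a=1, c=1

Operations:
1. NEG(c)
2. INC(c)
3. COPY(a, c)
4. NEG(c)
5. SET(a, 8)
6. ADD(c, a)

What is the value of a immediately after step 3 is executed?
a = 0

Tracing a through execution:
Initial: a = 1
After step 1 (NEG(c)): a = 1
After step 2 (INC(c)): a = 1
After step 3 (COPY(a, c)): a = 0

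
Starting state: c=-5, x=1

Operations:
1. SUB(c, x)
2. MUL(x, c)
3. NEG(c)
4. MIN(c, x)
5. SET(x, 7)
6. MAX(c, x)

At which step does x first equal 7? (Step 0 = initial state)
Step 5

Tracing x:
Initial: x = 1
After step 1: x = 1
After step 2: x = -6
After step 3: x = -6
After step 4: x = -6
After step 5: x = 7 ← first occurrence
After step 6: x = 7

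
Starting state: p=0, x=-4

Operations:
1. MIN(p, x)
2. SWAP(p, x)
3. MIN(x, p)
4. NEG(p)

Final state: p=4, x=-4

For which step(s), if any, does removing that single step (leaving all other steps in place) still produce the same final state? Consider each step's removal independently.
Step(s) 1, 2, 3

Testing removal of each single step:
Without step 1: final = p=4, x=-4 (same)
Without step 2: final = p=4, x=-4 (same)
Without step 3: final = p=4, x=-4 (same)
Without step 4: final = p=-4, x=-4 (different)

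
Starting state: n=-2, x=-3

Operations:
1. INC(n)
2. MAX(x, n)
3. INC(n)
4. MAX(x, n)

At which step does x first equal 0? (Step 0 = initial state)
Step 4

Tracing x:
Initial: x = -3
After step 1: x = -3
After step 2: x = -1
After step 3: x = -1
After step 4: x = 0 ← first occurrence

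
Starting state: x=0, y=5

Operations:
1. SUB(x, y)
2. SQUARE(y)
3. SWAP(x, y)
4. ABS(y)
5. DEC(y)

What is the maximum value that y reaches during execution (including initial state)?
25

Values of y at each step:
Initial: y = 5
After step 1: y = 5
After step 2: y = 25 ← maximum
After step 3: y = -5
After step 4: y = 5
After step 5: y = 4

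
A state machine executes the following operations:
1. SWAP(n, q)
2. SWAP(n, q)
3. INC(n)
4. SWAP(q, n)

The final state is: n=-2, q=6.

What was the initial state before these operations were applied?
n=5, q=-2

Working backwards:
Final state: n=-2, q=6
Before step 4 (SWAP(q, n)): n=6, q=-2
Before step 3 (INC(n)): n=5, q=-2
Before step 2 (SWAP(n, q)): n=-2, q=5
Before step 1 (SWAP(n, q)): n=5, q=-2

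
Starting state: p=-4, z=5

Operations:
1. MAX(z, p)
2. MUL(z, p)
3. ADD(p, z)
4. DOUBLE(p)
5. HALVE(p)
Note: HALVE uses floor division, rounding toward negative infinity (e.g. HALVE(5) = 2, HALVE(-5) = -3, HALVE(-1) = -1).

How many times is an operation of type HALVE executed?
1

Counting HALVE operations:
Step 5: HALVE(p) ← HALVE
Total: 1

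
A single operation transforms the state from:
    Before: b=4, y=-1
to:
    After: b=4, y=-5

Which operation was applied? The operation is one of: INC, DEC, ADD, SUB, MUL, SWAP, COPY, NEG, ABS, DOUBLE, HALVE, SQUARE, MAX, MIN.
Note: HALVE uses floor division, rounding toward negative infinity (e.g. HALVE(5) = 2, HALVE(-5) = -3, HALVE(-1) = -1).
SUB(y, b)

Analyzing the change:
Before: b=4, y=-1
After: b=4, y=-5
Variable y changed from -1 to -5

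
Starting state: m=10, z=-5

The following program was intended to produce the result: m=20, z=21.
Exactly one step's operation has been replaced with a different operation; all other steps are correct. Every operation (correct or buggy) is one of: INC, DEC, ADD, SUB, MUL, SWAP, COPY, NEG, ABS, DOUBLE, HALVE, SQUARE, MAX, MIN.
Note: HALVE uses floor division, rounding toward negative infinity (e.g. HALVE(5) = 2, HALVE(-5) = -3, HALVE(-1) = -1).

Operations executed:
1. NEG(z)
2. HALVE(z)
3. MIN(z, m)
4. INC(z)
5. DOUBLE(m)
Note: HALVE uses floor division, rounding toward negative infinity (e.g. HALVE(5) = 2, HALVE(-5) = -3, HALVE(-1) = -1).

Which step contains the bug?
Step 3

Trace with buggy code:
Initial: m=10, z=-5
After step 1: m=10, z=5
After step 2: m=10, z=2
After step 3: m=10, z=2
After step 4: m=10, z=3
After step 5: m=20, z=3
Actual final m=20, z=3 ≠ expected m=20, z=21.
Step 3 is the only position where a single-operation replacement can produce the expected result.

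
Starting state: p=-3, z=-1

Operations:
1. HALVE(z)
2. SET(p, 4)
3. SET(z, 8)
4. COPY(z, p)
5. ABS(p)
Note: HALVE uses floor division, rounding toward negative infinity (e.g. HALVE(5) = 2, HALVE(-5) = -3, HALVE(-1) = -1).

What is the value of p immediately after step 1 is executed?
p = -3

Tracing p through execution:
Initial: p = -3
After step 1 (HALVE(z)): p = -3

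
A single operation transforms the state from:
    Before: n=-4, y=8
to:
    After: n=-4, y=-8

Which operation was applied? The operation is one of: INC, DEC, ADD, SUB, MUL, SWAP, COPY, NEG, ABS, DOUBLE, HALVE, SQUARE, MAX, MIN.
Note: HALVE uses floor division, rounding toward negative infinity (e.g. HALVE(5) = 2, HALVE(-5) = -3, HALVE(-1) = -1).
NEG(y)

Analyzing the change:
Before: n=-4, y=8
After: n=-4, y=-8
Variable y changed from 8 to -8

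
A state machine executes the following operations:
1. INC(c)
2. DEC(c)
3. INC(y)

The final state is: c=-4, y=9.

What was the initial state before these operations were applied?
c=-4, y=8

Working backwards:
Final state: c=-4, y=9
Before step 3 (INC(y)): c=-4, y=8
Before step 2 (DEC(c)): c=-3, y=8
Before step 1 (INC(c)): c=-4, y=8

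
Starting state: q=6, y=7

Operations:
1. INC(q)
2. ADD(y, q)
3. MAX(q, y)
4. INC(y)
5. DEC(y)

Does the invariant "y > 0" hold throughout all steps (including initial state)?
Yes

The invariant holds at every step.

State at each step:
Initial: q=6, y=7
After step 1: q=7, y=7
After step 2: q=7, y=14
After step 3: q=14, y=14
After step 4: q=14, y=15
After step 5: q=14, y=14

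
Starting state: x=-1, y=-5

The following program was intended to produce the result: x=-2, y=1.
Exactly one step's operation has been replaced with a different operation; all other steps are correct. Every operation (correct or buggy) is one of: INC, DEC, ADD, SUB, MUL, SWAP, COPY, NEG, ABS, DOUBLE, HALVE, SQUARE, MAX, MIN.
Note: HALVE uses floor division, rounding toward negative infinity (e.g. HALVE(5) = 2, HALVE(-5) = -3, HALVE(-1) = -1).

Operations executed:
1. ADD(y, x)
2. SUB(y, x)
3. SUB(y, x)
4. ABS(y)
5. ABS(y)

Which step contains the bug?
Step 1

Trace with buggy code:
Initial: x=-1, y=-5
After step 1: x=-1, y=-6
After step 2: x=-1, y=-5
After step 3: x=-1, y=-4
After step 4: x=-1, y=4
After step 5: x=-1, y=4
Actual final x=-1, y=4 ≠ expected x=-2, y=1.
Step 1 is the only position where a single-operation replacement can produce the expected result.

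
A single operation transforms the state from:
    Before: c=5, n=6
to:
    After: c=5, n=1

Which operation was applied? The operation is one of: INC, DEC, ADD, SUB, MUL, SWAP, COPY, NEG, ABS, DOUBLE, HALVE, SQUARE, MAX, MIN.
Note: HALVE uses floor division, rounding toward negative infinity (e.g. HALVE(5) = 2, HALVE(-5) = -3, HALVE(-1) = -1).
SUB(n, c)

Analyzing the change:
Before: c=5, n=6
After: c=5, n=1
Variable n changed from 6 to 1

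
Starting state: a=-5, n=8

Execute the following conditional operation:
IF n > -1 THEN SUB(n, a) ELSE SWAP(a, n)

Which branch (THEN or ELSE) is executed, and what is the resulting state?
Branch: THEN, Final state: a=-5, n=13

Evaluating condition: n > -1
n = 8
Condition is True, so THEN branch executes
After SUB(n, a): a=-5, n=13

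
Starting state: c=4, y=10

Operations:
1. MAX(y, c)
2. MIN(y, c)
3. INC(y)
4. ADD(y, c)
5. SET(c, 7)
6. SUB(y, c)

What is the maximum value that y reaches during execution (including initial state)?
10

Values of y at each step:
Initial: y = 10 ← maximum
After step 1: y = 10
After step 2: y = 4
After step 3: y = 5
After step 4: y = 9
After step 5: y = 9
After step 6: y = 2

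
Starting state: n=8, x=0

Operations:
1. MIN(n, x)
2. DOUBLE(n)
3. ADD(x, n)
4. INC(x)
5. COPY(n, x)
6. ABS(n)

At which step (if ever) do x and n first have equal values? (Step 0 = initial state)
Step 1

x and n first become equal after step 1.

Comparing values at each step:
Initial: x=0, n=8
After step 1: x=0, n=0 ← equal!
After step 2: x=0, n=0 ← equal!
After step 3: x=0, n=0 ← equal!
After step 4: x=1, n=0
After step 5: x=1, n=1 ← equal!
After step 6: x=1, n=1 ← equal!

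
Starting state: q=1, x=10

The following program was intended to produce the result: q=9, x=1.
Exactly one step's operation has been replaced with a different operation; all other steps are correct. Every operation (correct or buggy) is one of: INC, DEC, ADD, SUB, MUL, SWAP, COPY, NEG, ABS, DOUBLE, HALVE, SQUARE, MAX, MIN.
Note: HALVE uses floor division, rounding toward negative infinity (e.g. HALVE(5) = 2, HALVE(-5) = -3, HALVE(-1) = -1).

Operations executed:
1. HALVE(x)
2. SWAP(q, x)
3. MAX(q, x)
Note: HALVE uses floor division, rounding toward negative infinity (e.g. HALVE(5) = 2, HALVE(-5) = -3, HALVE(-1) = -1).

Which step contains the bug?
Step 1

Trace with buggy code:
Initial: q=1, x=10
After step 1: q=1, x=5
After step 2: q=5, x=1
After step 3: q=5, x=1
Actual final q=5, x=1 ≠ expected q=9, x=1.
Step 1 is the only position where a single-operation replacement can produce the expected result.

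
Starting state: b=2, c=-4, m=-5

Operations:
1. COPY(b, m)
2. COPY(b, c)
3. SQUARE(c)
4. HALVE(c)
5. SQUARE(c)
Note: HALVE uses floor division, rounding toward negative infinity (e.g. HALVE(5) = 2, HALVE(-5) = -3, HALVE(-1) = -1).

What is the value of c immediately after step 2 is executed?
c = -4

Tracing c through execution:
Initial: c = -4
After step 1 (COPY(b, m)): c = -4
After step 2 (COPY(b, c)): c = -4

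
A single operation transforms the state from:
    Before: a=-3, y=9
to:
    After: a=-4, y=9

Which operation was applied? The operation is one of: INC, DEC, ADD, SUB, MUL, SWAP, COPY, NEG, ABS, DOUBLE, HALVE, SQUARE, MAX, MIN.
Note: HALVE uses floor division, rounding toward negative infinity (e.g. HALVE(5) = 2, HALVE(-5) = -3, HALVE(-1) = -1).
DEC(a)

Analyzing the change:
Before: a=-3, y=9
After: a=-4, y=9
Variable a changed from -3 to -4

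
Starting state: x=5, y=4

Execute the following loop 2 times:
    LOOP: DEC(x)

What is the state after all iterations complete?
x=3, y=4

Iteration trace:
Start: x=5, y=4
After iteration 1: x=4, y=4
After iteration 2: x=3, y=4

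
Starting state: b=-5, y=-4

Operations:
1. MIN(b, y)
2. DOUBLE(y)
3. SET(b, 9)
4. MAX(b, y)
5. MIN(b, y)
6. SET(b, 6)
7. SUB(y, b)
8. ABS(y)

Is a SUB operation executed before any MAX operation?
No

First SUB: step 7
First MAX: step 4
Since 7 > 4, MAX comes first.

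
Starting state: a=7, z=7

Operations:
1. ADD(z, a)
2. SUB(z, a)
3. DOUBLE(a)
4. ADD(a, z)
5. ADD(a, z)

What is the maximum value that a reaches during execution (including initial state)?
28

Values of a at each step:
Initial: a = 7
After step 1: a = 7
After step 2: a = 7
After step 3: a = 14
After step 4: a = 21
After step 5: a = 28 ← maximum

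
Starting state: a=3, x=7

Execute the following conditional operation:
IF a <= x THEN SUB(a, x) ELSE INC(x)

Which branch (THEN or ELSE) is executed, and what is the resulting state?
Branch: THEN, Final state: a=-4, x=7

Evaluating condition: a <= x
a = 3, x = 7
Condition is True, so THEN branch executes
After SUB(a, x): a=-4, x=7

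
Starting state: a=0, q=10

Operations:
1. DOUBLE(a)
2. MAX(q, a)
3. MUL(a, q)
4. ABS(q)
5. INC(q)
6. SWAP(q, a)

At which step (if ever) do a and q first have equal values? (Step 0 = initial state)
Never

a and q never become equal during execution.

Comparing values at each step:
Initial: a=0, q=10
After step 1: a=0, q=10
After step 2: a=0, q=10
After step 3: a=0, q=10
After step 4: a=0, q=10
After step 5: a=0, q=11
After step 6: a=11, q=0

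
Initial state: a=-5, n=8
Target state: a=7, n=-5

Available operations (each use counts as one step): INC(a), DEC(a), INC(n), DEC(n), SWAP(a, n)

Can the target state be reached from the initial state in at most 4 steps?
Yes

Path (2 steps): DEC(n) → SWAP(a, n)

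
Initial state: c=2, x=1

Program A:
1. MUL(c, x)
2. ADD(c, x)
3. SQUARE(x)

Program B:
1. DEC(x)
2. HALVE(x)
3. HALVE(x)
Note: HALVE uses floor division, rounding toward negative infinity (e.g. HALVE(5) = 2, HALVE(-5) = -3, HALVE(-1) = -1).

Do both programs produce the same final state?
No

Program A final state: c=3, x=1
Program B final state: c=2, x=0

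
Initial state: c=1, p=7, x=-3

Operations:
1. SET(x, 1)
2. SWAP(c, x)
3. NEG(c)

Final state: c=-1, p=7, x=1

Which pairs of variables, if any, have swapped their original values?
None

Comparing initial and final values:
x: -3 → 1
p: 7 → 7
c: 1 → -1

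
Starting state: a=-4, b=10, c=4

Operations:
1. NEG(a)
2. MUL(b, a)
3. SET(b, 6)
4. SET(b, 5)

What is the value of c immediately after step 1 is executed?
c = 4

Tracing c through execution:
Initial: c = 4
After step 1 (NEG(a)): c = 4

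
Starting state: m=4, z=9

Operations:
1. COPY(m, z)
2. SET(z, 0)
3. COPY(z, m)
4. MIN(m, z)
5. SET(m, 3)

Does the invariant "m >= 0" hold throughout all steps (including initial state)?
Yes

The invariant holds at every step.

State at each step:
Initial: m=4, z=9
After step 1: m=9, z=9
After step 2: m=9, z=0
After step 3: m=9, z=9
After step 4: m=9, z=9
After step 5: m=3, z=9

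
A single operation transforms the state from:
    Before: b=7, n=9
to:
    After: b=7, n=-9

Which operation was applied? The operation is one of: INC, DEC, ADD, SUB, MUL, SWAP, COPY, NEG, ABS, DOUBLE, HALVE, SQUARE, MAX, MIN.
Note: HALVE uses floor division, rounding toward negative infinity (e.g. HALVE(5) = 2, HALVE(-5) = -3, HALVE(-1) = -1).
NEG(n)

Analyzing the change:
Before: b=7, n=9
After: b=7, n=-9
Variable n changed from 9 to -9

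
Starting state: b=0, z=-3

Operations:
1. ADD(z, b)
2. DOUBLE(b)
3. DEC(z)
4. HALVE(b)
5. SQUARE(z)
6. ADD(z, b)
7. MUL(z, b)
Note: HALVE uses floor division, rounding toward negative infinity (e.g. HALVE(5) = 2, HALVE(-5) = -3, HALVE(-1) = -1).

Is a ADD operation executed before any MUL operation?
Yes

First ADD: step 1
First MUL: step 7
Since 1 < 7, ADD comes first.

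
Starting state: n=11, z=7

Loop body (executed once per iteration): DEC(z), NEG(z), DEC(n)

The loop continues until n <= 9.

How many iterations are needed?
2

Tracing iterations:
Initial: n=11, z=7
After iteration 1: n=10, z=-6
After iteration 2: n=9, z=7
n <= 9 now holds, so the loop exits after 2 iterations.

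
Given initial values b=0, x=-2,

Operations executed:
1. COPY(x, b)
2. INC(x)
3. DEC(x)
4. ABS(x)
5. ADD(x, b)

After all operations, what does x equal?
x = 0

Tracing execution:
Step 1: COPY(x, b) → x = 0
Step 2: INC(x) → x = 1
Step 3: DEC(x) → x = 0
Step 4: ABS(x) → x = 0
Step 5: ADD(x, b) → x = 0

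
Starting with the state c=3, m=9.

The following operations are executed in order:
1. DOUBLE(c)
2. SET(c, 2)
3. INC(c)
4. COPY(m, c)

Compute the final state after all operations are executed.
{c: 3, m: 3}

Step-by-step execution:
Initial: c=3, m=9
After step 1 (DOUBLE(c)): c=6, m=9
After step 2 (SET(c, 2)): c=2, m=9
After step 3 (INC(c)): c=3, m=9
After step 4 (COPY(m, c)): c=3, m=3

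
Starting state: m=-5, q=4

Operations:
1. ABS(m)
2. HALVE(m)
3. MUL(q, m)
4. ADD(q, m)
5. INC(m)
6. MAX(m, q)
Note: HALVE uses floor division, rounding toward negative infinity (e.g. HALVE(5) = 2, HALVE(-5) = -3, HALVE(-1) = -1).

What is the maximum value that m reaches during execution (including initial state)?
10

Values of m at each step:
Initial: m = -5
After step 1: m = 5
After step 2: m = 2
After step 3: m = 2
After step 4: m = 2
After step 5: m = 3
After step 6: m = 10 ← maximum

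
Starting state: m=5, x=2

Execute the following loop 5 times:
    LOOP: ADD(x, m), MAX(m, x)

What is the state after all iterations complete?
m=112, x=112

Iteration trace:
Start: m=5, x=2
After iteration 1: m=7, x=7
After iteration 2: m=14, x=14
After iteration 3: m=28, x=28
After iteration 4: m=56, x=56
After iteration 5: m=112, x=112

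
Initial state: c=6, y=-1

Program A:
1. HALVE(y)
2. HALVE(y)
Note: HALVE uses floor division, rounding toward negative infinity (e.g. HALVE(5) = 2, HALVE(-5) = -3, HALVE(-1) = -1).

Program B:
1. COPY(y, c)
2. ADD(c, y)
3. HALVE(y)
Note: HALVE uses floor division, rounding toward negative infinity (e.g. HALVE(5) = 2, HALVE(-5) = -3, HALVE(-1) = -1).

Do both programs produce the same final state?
No

Program A final state: c=6, y=-1
Program B final state: c=12, y=3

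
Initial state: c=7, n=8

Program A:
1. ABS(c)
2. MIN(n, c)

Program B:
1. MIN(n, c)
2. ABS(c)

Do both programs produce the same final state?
Yes

Program A final state: c=7, n=7
Program B final state: c=7, n=7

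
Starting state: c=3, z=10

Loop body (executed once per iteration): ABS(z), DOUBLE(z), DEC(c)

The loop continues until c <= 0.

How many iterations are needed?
3

Tracing iterations:
Initial: c=3, z=10
After iteration 1: c=2, z=20
After iteration 2: c=1, z=40
After iteration 3: c=0, z=80
c <= 0 now holds, so the loop exits after 3 iterations.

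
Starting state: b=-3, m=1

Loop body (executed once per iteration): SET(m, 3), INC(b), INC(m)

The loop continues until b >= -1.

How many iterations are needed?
2

Tracing iterations:
Initial: b=-3, m=1
After iteration 1: b=-2, m=4
After iteration 2: b=-1, m=4
b >= -1 now holds, so the loop exits after 2 iterations.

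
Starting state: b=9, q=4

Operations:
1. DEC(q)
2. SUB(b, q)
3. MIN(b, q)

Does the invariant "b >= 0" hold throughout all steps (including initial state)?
Yes

The invariant holds at every step.

State at each step:
Initial: b=9, q=4
After step 1: b=9, q=3
After step 2: b=6, q=3
After step 3: b=3, q=3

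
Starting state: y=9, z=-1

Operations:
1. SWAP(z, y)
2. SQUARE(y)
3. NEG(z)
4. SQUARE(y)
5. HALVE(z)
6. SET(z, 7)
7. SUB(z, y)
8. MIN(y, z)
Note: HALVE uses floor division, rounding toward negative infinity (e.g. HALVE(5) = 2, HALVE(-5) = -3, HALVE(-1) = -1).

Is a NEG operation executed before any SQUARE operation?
No

First NEG: step 3
First SQUARE: step 2
Since 3 > 2, SQUARE comes first.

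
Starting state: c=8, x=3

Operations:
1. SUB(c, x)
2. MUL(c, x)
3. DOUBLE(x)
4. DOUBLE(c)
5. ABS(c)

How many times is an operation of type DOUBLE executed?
2

Counting DOUBLE operations:
Step 3: DOUBLE(x) ← DOUBLE
Step 4: DOUBLE(c) ← DOUBLE
Total: 2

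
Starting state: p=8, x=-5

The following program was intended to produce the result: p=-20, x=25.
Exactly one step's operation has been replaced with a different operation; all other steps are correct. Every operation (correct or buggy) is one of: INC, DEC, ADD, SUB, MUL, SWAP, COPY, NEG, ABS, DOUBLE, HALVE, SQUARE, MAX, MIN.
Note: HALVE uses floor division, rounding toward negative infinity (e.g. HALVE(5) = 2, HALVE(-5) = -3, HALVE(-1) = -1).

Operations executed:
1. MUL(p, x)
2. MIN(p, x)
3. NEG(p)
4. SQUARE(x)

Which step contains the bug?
Step 3

Trace with buggy code:
Initial: p=8, x=-5
After step 1: p=-40, x=-5
After step 2: p=-40, x=-5
After step 3: p=40, x=-5
After step 4: p=40, x=25
Actual final p=40, x=25 ≠ expected p=-20, x=25.
Step 3 is the only position where a single-operation replacement can produce the expected result.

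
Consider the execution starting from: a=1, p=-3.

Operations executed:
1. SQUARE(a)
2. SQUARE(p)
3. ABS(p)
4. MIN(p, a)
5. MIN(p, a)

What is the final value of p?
p = 1

Tracing execution:
Step 1: SQUARE(a) → p = -3
Step 2: SQUARE(p) → p = 9
Step 3: ABS(p) → p = 9
Step 4: MIN(p, a) → p = 1
Step 5: MIN(p, a) → p = 1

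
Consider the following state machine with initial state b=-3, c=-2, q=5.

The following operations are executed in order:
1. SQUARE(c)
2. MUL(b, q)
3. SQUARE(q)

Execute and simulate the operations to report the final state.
{b: -15, c: 4, q: 25}

Step-by-step execution:
Initial: b=-3, c=-2, q=5
After step 1 (SQUARE(c)): b=-3, c=4, q=5
After step 2 (MUL(b, q)): b=-15, c=4, q=5
After step 3 (SQUARE(q)): b=-15, c=4, q=25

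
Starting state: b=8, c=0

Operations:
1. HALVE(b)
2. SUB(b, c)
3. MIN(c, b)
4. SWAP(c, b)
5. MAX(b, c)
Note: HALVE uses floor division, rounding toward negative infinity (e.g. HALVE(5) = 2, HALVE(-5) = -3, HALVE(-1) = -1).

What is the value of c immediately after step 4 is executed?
c = 4

Tracing c through execution:
Initial: c = 0
After step 1 (HALVE(b)): c = 0
After step 2 (SUB(b, c)): c = 0
After step 3 (MIN(c, b)): c = 0
After step 4 (SWAP(c, b)): c = 4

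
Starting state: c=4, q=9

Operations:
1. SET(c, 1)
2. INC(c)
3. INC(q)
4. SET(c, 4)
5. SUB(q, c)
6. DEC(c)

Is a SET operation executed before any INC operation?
Yes

First SET: step 1
First INC: step 2
Since 1 < 2, SET comes first.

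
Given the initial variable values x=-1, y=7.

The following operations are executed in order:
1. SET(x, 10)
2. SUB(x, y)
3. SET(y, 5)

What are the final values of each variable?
{x: 3, y: 5}

Step-by-step execution:
Initial: x=-1, y=7
After step 1 (SET(x, 10)): x=10, y=7
After step 2 (SUB(x, y)): x=3, y=7
After step 3 (SET(y, 5)): x=3, y=5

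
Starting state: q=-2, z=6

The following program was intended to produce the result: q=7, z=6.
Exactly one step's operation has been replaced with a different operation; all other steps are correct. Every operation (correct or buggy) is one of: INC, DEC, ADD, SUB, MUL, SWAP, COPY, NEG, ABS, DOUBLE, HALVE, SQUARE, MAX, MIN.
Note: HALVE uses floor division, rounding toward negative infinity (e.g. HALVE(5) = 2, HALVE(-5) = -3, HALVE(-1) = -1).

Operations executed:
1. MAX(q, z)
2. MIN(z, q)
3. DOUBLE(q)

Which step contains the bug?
Step 3

Trace with buggy code:
Initial: q=-2, z=6
After step 1: q=6, z=6
After step 2: q=6, z=6
After step 3: q=12, z=6
Actual final q=12, z=6 ≠ expected q=7, z=6.
Step 3 is the only position where a single-operation replacement can produce the expected result.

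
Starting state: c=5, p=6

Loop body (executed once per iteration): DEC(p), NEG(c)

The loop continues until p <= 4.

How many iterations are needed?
2

Tracing iterations:
Initial: c=5, p=6
After iteration 1: c=-5, p=5
After iteration 2: c=5, p=4
p <= 4 now holds, so the loop exits after 2 iterations.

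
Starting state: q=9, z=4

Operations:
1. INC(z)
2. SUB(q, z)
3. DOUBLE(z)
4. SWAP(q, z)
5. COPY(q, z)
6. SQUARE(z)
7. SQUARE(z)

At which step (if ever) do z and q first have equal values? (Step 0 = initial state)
Step 5

z and q first become equal after step 5.

Comparing values at each step:
Initial: z=4, q=9
After step 1: z=5, q=9
After step 2: z=5, q=4
After step 3: z=10, q=4
After step 4: z=4, q=10
After step 5: z=4, q=4 ← equal!
After step 6: z=16, q=4
After step 7: z=256, q=4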